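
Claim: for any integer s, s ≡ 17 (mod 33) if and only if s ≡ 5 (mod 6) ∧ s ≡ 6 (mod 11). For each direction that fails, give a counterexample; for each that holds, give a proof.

(←) If s ≡ 5 (mod 6) and s ≡ 6 (mod 11), then by the Chinese remainder theorem s ≡ 17 (mod 66). Since 17 ≡ 17 (mod 33) and 33 ∣ 66, we get s ≡ 17 (mod 33).

(→) This fails: s = 50 gives 50 ≡ 17 (mod 33) but 50 ≡ 2 (mod 6), so the conjunction on the right does not hold.

Not equivalent: only (⇐) holds.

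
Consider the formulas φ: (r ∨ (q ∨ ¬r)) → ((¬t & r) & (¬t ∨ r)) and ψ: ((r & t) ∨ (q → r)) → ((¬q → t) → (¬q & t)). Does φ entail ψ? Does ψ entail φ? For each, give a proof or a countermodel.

Neither implication holds.

Forward direction. This fails. Under r = T, q = T, t = F, the left side is true but the right side is false.

Converse. This fails. Under r = F, q = F, t = F, the left side is false but the right side is true.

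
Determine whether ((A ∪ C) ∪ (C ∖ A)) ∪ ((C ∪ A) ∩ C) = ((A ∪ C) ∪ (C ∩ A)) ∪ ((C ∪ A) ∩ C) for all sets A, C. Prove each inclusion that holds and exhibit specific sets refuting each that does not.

(⊆) Let x ∈ ((A ∪ C) ∪ (C ∖ A)) ∪ ((C ∪ A) ∩ C). Then either x ∈ A and x ∉ C; or x ∈ C and x ∉ A; or x ∈ A ∩ C. In each case x ∈ ((A ∪ C) ∪ (C ∩ A)) ∪ ((C ∪ A) ∩ C), so ((A ∪ C) ∪ (C ∖ A)) ∪ ((C ∪ A) ∩ C) ⊆ ((A ∪ C) ∪ (C ∩ A)) ∪ ((C ∪ A) ∩ C).

(⊇) Let x ∈ ((A ∪ C) ∪ (C ∩ A)) ∪ ((C ∪ A) ∩ C). Then either x ∈ A and x ∉ C; or x ∈ C and x ∉ A; or x ∈ A ∩ C. In each case x ∈ ((A ∪ C) ∪ (C ∖ A)) ∪ ((C ∪ A) ∩ C), so ((A ∪ C) ∪ (C ∩ A)) ∪ ((C ∪ A) ∩ C) ⊆ ((A ∪ C) ∪ (C ∖ A)) ∪ ((C ∪ A) ∩ C).

Both inclusions hold; the sets are equal.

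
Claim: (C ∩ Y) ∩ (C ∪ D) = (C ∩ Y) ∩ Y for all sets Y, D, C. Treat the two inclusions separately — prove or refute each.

The two sets are equal.

(⟹) Let x ∈ (C ∩ Y) ∩ (C ∪ D). Then either x ∈ Y ∩ C and x ∉ D; or x ∈ Y ∩ D ∩ C. In each case x ∈ (C ∩ Y) ∩ Y, so (C ∩ Y) ∩ (C ∪ D) ⊆ (C ∩ Y) ∩ Y.

(⟸) Let x ∈ (C ∩ Y) ∩ Y. Then either x ∈ Y ∩ C and x ∉ D; or x ∈ Y ∩ D ∩ C. In each case x ∈ (C ∩ Y) ∩ (C ∪ D), so (C ∩ Y) ∩ Y ⊆ (C ∩ Y) ∩ (C ∪ D).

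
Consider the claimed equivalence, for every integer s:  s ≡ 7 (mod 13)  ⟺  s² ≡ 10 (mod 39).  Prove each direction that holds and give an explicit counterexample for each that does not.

Both directions fail.

(⇒) This fails: take s = 33. Then 33 ≡ 7 (mod 13), but 33² = 1089 ≡ 36 (mod 39), not 10.

(⇐) This fails: take s = 19. Then 19² = 361 ≡ 10 (mod 39), yet 19 ≡ 6 (mod 13), not 7.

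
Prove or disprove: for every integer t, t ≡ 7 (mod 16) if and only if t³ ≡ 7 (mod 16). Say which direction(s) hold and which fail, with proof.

Both directions hold; the statement is true.

(⟹) Suppose t ≡ 7 (mod 16). Write t = 16j + 7. Then (16j + 7)³ = 4096j³ + 5376j² + 2352j + 343 = 16(256j³ + 336j² + 147j + 21) + 7, so t³ ≡ 7 (mod 16).

(⟸) Conversely, suppose t³ ≡ 7 (mod 16). The only residue r in {0, …, 15} with r³ ≡ 7 (mod 16) is r = 7, so t ≡ 7 (mod 16).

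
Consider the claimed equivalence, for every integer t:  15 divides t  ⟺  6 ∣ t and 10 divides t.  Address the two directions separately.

(→) This fails: take t = 15. Certainly 15 ∣ 15, but 6 ∤ 15.

(←) Suppose 6 ∣ t and 10 ∣ t. Any common multiple of 6 and 10 is a multiple of their lcm; here lcm(6, 10) = 6·10/gcd(6, 10) = 60/2 = 30, so 30 ∣ t. Since 15 ∣ 30, it follows that 15 ∣ t.

The forward direction fails; the converse holds.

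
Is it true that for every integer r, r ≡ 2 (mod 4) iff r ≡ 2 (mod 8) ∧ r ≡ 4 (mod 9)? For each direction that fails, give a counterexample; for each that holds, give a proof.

[⇒] This fails: r = 2 gives 2 ≡ 2 (mod 4) but 2 ≡ 2 (mod 9), so the conjunction on the right does not hold.

[⇐] Conversely, if r ≡ 2 (mod 8) and r ≡ 4 (mod 9), then by the Chinese remainder theorem r ≡ 58 (mod 72). Since 58 ≡ 2 (mod 4) and 4 ∣ 72, we get r ≡ 2 (mod 4).

The forward direction fails; the converse holds.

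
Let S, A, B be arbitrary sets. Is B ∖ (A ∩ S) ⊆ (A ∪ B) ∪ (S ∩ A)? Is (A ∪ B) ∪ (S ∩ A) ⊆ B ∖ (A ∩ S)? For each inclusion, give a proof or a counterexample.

The sets are not equal: only the forward inclusion holds.

(⊆) Let x ∈ B ∖ (A ∩ S). Then either x ∈ B and x ∉ S, A; or x ∈ S ∩ B and x ∉ A; or x ∈ A ∩ B and x ∉ S. In each case x ∈ (A ∪ B) ∪ (S ∩ A), so B ∖ (A ∩ S) ⊆ (A ∪ B) ∪ (S ∩ A).

(⊇) This inclusion fails. Take S = ∅, A = {1}, B = ∅; then 1 ∈ (A ∪ B) ∪ (S ∩ A) but 1 ∉ B ∖ (A ∩ S).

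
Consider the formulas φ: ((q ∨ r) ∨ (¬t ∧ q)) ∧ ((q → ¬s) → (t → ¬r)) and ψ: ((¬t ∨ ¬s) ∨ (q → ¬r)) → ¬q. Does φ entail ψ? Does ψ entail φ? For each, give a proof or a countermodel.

(→) This fails. Under s = F, q = T, r = F, t = F, the left side is true but the right side is false.

(←) This fails. Under s = F, q = F, r = F, t = F, the left side is false but the right side is true.

Neither direction holds.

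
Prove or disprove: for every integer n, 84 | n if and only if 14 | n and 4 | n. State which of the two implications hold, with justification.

(⇒) If 84 ∣ n, write n = 84q. Since 84 = 6·14, n = 14·(6q), so 14 ∣ n; and since 84 = 21·4, n = 4·(21q), so 4 ∣ n.

(⇐) This fails: take n = 28. Both 14 ∣ 28 and 4 ∣ 28, yet 28 is not a multiple of 84 (since 28 = 0·84 + 28), so 84 ∤ 28.

Only the forward implication holds.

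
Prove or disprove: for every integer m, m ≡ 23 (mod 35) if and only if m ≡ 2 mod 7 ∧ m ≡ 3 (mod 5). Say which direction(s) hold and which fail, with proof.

(⇒) Suppose m ≡ 23 (mod 35); write m = 35j + 23. Since 7 ∣ 35, reducing mod 7 gives m ≡ 23 ≡ 2 (mod 7); since 5 ∣ 35, reducing mod 5 gives m ≡ 23 ≡ 3 (mod 5).

(⇐) Conversely, if m ≡ 2 (mod 7) and m ≡ 3 (mod 5), then by the Chinese remainder theorem m ≡ 23 (mod 35). This is exactly m ≡ 23 (mod 35).

Both directions hold; the statement is true.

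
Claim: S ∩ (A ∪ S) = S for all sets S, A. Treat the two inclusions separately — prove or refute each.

(⟹) Let x ∈ S ∩ (A ∪ S). Then either x ∈ S and x ∉ A; or x ∈ S ∩ A. In each case x ∈ S, so S ∩ (A ∪ S) ⊆ S.

(⟸) Let x ∈ S. Then either x ∈ S and x ∉ A; or x ∈ S ∩ A. In each case x ∈ S ∩ (A ∪ S), so S ⊆ S ∩ (A ∪ S).

Both inclusions hold.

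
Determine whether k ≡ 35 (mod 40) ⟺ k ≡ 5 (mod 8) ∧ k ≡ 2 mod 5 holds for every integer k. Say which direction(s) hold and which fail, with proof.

Both directions fail.

(⇒) This fails: k = 35 gives 35 ≡ 35 (mod 40) but 35 ≡ 3 (mod 8), so the conjunction on the right does not hold.

(⇐) This fails: k = 37 satisfies both congruences on the right (37 ≡ 5 mod 8 and 37 ≡ 2 mod 5) yet 37 ≡ 37 (mod 40), not 35.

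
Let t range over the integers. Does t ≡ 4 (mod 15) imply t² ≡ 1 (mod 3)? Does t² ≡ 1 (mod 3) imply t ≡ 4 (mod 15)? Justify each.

(⟹) Suppose t ≡ 4 (mod 15). Then t² ≡ 4² = 16 (mod 15), and since 3 ∣ 15, also t² ≡ 1 (mod 3).

(⟸) This fails: take t = 1. Then 1² = 1 ≡ 1 (mod 3), yet 1 ≡ 1 (mod 15), not 4.

The forward direction holds; the converse fails.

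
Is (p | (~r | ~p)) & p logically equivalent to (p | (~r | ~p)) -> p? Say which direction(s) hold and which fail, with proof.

Both implications hold.

(⇒) Assume the antecedent. If p is true, (p | (~r | ~p)) -> p reduces to true regardless of the other variables. If p is false, the antecedent cannot hold. Either way (p | (~r | ~p)) -> p holds.

(⇐) Assume the antecedent. If p is true, (p | (~r | ~p)) & p reduces to true regardless of the other variables. If p is false, the antecedent cannot hold. Either way (p | (~r | ~p)) & p holds.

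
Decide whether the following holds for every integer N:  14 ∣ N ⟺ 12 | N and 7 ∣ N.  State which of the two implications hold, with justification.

(⇒) fails; (⇐) holds.

[⇐] Suppose 12 ∣ N and 7 ∣ N. Any common multiple of 12 and 7 is a multiple of their lcm; here gcd(12, 7) = 1, so lcm(12, 7) = 12·7 = 84, so 84 ∣ N. Since 14 ∣ 84, it follows that 14 ∣ N.

[⇒] This fails: take N = 14. Certainly 14 ∣ 14, but 12 ∤ 14.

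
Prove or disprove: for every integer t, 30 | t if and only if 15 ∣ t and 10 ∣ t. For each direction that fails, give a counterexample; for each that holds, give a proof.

(⟸) Suppose 15 ∣ t and 10 ∣ t. Any common multiple of 15 and 10 is a multiple of their lcm; here lcm(15, 10) = 15·10/gcd(15, 10) = 150/5 = 30, so 30 ∣ t.

(⟹) If 30 ∣ t, write t = 30q. Since 30 = 2·15, t = 15·(2q), so 15 ∣ t; and since 30 = 3·10, t = 10·(3q), so 10 ∣ t.

The biconditional holds.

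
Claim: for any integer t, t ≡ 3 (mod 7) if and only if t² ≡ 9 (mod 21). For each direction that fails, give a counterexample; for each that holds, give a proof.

(⇒) This fails: take t = 10. Then 10 ≡ 3 (mod 7), but 10² = 100 ≡ 16 (mod 21), not 9.

(⇐) This fails: take t = 18. Then 18² = 324 ≡ 9 (mod 21), yet 18 ≡ 4 (mod 7), not 3.

Both directions fail.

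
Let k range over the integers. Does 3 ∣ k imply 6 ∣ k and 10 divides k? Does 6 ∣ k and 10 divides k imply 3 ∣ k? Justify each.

Forward direction. This fails: take k = 3. Certainly 3 ∣ 3, but 6 ∤ 3.

Converse. Suppose 6 ∣ k and 10 ∣ k. Any common multiple of 6 and 10 is a multiple of their lcm; here lcm(6, 10) = 6·10/gcd(6, 10) = 60/2 = 30, so 30 ∣ k. Since 3 ∣ 30, it follows that 3 ∣ k.

Only the converse holds.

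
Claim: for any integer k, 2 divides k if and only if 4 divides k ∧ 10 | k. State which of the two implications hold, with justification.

(⇐) Suppose 4 ∣ k and 10 ∣ k. Any common multiple of 4 and 10 is a multiple of their lcm; here lcm(4, 10) = 4·10/gcd(4, 10) = 40/2 = 20, so 20 ∣ k. Since 2 ∣ 20, it follows that 2 ∣ k.

(⇒) This fails: take k = 2. Certainly 2 ∣ 2, but 4 ∤ 2.

(⇒) fails; (⇐) holds.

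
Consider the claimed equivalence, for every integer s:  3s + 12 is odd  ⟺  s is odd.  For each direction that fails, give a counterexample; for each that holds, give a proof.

The biconditional holds.

[⇐] Suppose s is odd; write s = 2j + 1. Then 3s + 12 = 3·(2j + 1) + 12 = 2·3j + 15, which is odd.

[⇒] Suppose 3s + 12 is odd. Since 3 is odd, 3s and s have the same parity, so 3s + 12 ≡ s + 12 (mod 2). As 12 is even, 3s + 12 is odd exactly when s is odd. Thus s is odd.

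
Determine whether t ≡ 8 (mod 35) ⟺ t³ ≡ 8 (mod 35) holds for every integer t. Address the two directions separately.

(⇒) This fails: take t = 8. Then 8 ≡ 8 (mod 35), but 8³ = 512 ≡ 22 (mod 35), not 8.

(⇐) This fails: take t = 2. Then 2³ = 8 ≡ 8 (mod 35), yet 2 ≡ 2 (mod 35), not 8.

Neither direction holds.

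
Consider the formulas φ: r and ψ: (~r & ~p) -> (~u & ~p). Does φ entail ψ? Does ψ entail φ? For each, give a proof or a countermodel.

Only the forward direction holds.

(⟹) Assume the antecedent. If p is true, (~r & ~p) -> (~u & ~p) reduces to true regardless of the other variables. If p is false, the antecedent forces (p = F, r = T, u = F) or (p = F, r = T, u = T), and (~r & ~p) -> (~u & ~p) holds there. Either way (~r & ~p) -> (~u & ~p) holds.

(⟸) This fails. Under p = F, r = F, u = F, the left side is false but the right side is true.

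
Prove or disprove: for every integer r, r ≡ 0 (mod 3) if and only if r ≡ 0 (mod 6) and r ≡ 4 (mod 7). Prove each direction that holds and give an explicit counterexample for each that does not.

Only the reverse direction holds.

(⇒) This fails: r = 0 gives 0 ≡ 0 (mod 3) but 0 ≡ 0 (mod 7), so the conjunction on the right does not hold.

(⇐) Conversely, if r ≡ 0 (mod 6) and r ≡ 4 (mod 7), then by the Chinese remainder theorem r ≡ 18 (mod 42). Since 18 ≡ 0 (mod 3) and 3 ∣ 42, we get r ≡ 0 (mod 3).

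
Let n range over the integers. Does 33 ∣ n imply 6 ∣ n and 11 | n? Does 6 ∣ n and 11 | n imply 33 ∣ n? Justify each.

Forward direction. This fails: take n = 33. Certainly 33 ∣ 33, but 6 ∤ 33.

Converse. Suppose 6 ∣ n and 11 ∣ n. Any common multiple of 6 and 11 is a multiple of their lcm; here gcd(6, 11) = 1, so lcm(6, 11) = 6·11 = 66, so 66 ∣ n. Since 33 ∣ 66, it follows that 33 ∣ n.

Only the converse holds.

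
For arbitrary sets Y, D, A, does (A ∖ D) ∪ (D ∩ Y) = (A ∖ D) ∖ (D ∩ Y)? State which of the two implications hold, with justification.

Forward inclusion. This inclusion fails. Take Y = {1}, D = {1}, A = ∅; then 1 ∈ (A ∖ D) ∪ (D ∩ Y) but 1 ∉ (A ∖ D) ∖ (D ∩ Y).

Reverse inclusion. Let x ∈ (A ∖ D) ∖ (D ∩ Y). Then either x ∈ A and x ∉ Y, D; or x ∈ Y ∩ A and x ∉ D. In each case x ∈ (A ∖ D) ∪ (D ∩ Y), so (A ∖ D) ∖ (D ∩ Y) ⊆ (A ∖ D) ∪ (D ∩ Y).

The sets are not equal: only the reverse inclusion holds.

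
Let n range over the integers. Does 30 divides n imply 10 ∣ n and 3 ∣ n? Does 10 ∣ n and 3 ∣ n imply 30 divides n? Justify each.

Equivalent; both directions hold.

(→) If 30 ∣ n, write n = 30q. Since 30 = 3·10, n = 10·(3q), so 10 ∣ n; and since 30 = 10·3, n = 3·(10q), so 3 ∣ n.

(←) Suppose 10 ∣ n and 3 ∣ n. Any common multiple of 10 and 3 is a multiple of their lcm; here gcd(10, 3) = 1, so lcm(10, 3) = 10·3 = 30, so 30 ∣ n.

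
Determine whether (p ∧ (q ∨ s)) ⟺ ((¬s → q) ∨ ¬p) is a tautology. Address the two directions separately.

Only the forward implication holds.

Converse. This fails. Under s = F, q = F, p = F, the left side is false but the right side is true.

Forward direction. Assume the antecedent. If s is true, (¬s → q) ∨ ¬p reduces to true regardless of the other variables. If s is false, the antecedent forces (s = F, q = T, p = T), and (¬s → q) ∨ ¬p holds there. Either way (¬s → q) ∨ ¬p holds.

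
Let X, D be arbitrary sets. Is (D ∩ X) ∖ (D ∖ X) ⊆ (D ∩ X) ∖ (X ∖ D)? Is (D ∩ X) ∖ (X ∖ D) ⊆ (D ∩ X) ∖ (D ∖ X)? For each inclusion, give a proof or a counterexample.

The two sets are equal.

(⟹) Let x ∈ (D ∩ X) ∖ (D ∖ X). Then x ∈ X ∩ D, from which x ∈ (D ∩ X) ∖ (X ∖ D).

(⟸) Let x ∈ (D ∩ X) ∖ (X ∖ D). Then x ∈ X ∩ D, from which x ∈ (D ∩ X) ∖ (D ∖ X).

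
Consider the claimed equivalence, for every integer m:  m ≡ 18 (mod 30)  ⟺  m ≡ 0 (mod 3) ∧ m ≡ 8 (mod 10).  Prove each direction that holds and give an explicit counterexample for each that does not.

The biconditional holds.

Converse. If m ≡ 0 (mod 3) and m ≡ 8 (mod 10), then by the Chinese remainder theorem m ≡ 18 (mod 30). This is exactly m ≡ 18 (mod 30).

Forward direction. Suppose m ≡ 18 (mod 30); write m = 30j + 18. Since 3 ∣ 30, reducing mod 3 gives m ≡ 18 ≡ 0 (mod 3); since 10 ∣ 30, reducing mod 10 gives m ≡ 18 ≡ 8 (mod 10).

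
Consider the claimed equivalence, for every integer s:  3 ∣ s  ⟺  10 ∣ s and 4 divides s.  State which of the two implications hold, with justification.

(⇒) This fails: take s = 3. Certainly 3 ∣ 3, but 10 ∤ 3.

(⇐) This fails: take s = 20. Both 10 ∣ 20 and 4 ∣ 20, yet 20 is not a multiple of 3 (since 20 = 6·3 + 2), so 3 ∤ 20.

(⇒) fails and (⇐) fails.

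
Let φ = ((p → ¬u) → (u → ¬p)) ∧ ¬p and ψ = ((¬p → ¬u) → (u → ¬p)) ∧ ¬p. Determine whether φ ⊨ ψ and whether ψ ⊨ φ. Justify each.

(⟹) Assume the antecedent. If u is true, the antecedent forces (u = T, p = F), and ((¬p → ¬u) → (u → ¬p)) ∧ ¬p holds there. If u is false, the antecedent forces (u = F, p = F), and ((¬p → ¬u) → (u → ¬p)) ∧ ¬p holds there. Either way ((¬p → ¬u) → (u → ¬p)) ∧ ¬p holds.

(⟸) Assume the antecedent. If u is true, the antecedent forces (u = T, p = F), and ((p → ¬u) → (u → ¬p)) ∧ ¬p holds there. If u is false, the antecedent forces (u = F, p = F), and ((p → ¬u) → (u → ¬p)) ∧ ¬p holds there. Either way ((p → ¬u) → (u → ¬p)) ∧ ¬p holds.

Both implications hold.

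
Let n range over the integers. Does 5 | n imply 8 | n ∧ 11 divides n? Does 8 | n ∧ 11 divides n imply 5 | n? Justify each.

Both directions fail.

(⟹) This fails: take n = 5. Certainly 5 ∣ 5, but 8 ∤ 5.

(⟸) This fails: take n = 88. Both 8 ∣ 88 and 11 ∣ 88, yet 88 is not a multiple of 5 (since 88 = 17·5 + 3), so 5 ∤ 88.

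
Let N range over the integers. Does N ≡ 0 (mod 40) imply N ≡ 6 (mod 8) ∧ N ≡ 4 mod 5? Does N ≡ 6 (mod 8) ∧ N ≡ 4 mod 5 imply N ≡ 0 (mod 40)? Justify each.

Both directions fail.

(⟹) This fails: N = 0 gives 0 ≡ 0 (mod 40) but 0 ≡ 0 (mod 8), so the conjunction on the right does not hold.

(⟸) This fails: N = 14 satisfies both congruences on the right (14 ≡ 6 mod 8 and 14 ≡ 4 mod 5) yet 14 ≡ 14 (mod 40), not 0.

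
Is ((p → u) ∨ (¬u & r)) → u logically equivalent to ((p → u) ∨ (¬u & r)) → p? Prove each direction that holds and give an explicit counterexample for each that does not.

Both directions fail.

(→) This fails. Under u = T, p = F, r = F, the left side is true but the right side is false.

(←) This fails. Under u = F, p = T, r = T, the left side is false but the right side is true.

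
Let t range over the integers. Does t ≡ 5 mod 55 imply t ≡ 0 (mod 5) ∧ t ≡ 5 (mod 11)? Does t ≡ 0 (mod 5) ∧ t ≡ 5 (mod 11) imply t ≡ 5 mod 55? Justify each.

Both implications hold.

Forward direction. Suppose t ≡ 5 (mod 55); write t = 55j + 5. Since 5 ∣ 55, reducing mod 5 gives t ≡ 5 ≡ 0 (mod 5); since 11 ∣ 55, reducing mod 11 gives t ≡ 5 (mod 11).

Converse. If t ≡ 0 (mod 5) and t ≡ 5 (mod 11), then by the Chinese remainder theorem t ≡ 5 (mod 55). This is exactly t ≡ 5 (mod 55).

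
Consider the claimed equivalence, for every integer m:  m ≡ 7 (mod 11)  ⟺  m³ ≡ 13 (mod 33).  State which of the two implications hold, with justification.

Not equivalent: only (⇐) holds.

(⟸) The residues r modulo 33 with r³ ≡ 13 (mod 33) are exactly {7}, and each is ≡ 7 (mod 11).

(⟹) This fails: take m = 18. Then 18 ≡ 7 (mod 11), but 18³ = 5832 ≡ 24 (mod 33), not 13.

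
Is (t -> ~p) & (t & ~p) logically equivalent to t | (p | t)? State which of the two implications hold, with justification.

(⇒) holds; (⇐) fails.

[⇐] This fails. Under t = F, p = T, the left side is false but the right side is true.

[⇒] Assume the antecedent. If t is true, t | (p | t) reduces to true regardless of the other variables. If t is false, the antecedent cannot hold. Either way t | (p | t) holds.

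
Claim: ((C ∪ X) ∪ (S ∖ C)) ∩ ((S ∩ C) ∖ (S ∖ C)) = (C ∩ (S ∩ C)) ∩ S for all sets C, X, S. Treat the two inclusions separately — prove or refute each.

Forward inclusion. Let x ∈ ((C ∪ X) ∪ (S ∖ C)) ∩ ((S ∩ C) ∖ (S ∖ C)). Then either x ∈ C ∩ S and x ∉ X; or x ∈ C ∩ X ∩ S. In each case x ∈ (C ∩ (S ∩ C)) ∩ S, so ((C ∪ X) ∪ (S ∖ C)) ∩ ((S ∩ C) ∖ (S ∖ C)) ⊆ (C ∩ (S ∩ C)) ∩ S.

Reverse inclusion. Let x ∈ (C ∩ (S ∩ C)) ∩ S. Then either x ∈ C ∩ S and x ∉ X; or x ∈ C ∩ X ∩ S. In each case x ∈ ((C ∪ X) ∪ (S ∖ C)) ∩ ((S ∩ C) ∖ (S ∖ C)), so (C ∩ (S ∩ C)) ∩ S ⊆ ((C ∪ X) ∪ (S ∖ C)) ∩ ((S ∩ C) ∖ (S ∖ C)).

Both inclusions hold.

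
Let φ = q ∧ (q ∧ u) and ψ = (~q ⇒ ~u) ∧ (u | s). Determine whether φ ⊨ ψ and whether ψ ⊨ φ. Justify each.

Only the forward implication holds.

Converse. This fails. Under s = T, u = F, q = F, the left side is false but the right side is true.

Forward direction. Assume the antecedent. If s is true, the antecedent forces (s = T, u = T, q = T), and (~q ⇒ ~u) ∧ (u | s) holds there. If s is false, the antecedent forces (s = F, u = T, q = T), and (~q ⇒ ~u) ∧ (u | s) holds there. Either way (~q ⇒ ~u) ∧ (u | s) holds.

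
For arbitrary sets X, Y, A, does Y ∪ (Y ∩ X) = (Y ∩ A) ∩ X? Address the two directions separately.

(⊆) fails; (⊇) holds.

(⟹) This inclusion fails. Take X = ∅, Y = {1}, A = ∅; then 1 ∈ Y ∪ (Y ∩ X) but 1 ∉ (Y ∩ A) ∩ X.

(⟸) Let x ∈ (Y ∩ A) ∩ X. Then x ∈ X ∩ Y ∩ A, from which x ∈ Y ∪ (Y ∩ X).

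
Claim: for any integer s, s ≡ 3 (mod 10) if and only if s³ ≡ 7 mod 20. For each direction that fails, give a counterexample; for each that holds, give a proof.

Only the converse holds.

(⟹) This fails: take s = 13. Then 13 ≡ 3 (mod 10), but 13³ = 2197 ≡ 17 (mod 20), not 7.

(⟸) Conversely, the residues r modulo 20 with r³ ≡ 7 (mod 20) are exactly {3}, and each is ≡ 3 (mod 10).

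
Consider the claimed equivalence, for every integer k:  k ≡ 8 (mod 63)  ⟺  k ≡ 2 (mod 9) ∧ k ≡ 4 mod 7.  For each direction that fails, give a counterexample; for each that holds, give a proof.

Both directions fail.

(→) This fails: k = 8 gives 8 ≡ 8 (mod 63) but 8 ≡ 8 (mod 9), so the conjunction on the right does not hold.

(←) This fails: k = 11 satisfies both congruences on the right (11 ≡ 2 mod 9 and 11 ≡ 4 mod 7) yet 11 ≡ 11 (mod 63), not 8.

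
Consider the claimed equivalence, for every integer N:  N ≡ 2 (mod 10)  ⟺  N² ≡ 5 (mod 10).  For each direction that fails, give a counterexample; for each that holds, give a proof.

(⇒) This fails: take N = 2. Then 2 ≡ 2 (mod 10), but 2² = 4 ≡ 4 (mod 10), not 5.

(⇐) This fails: take N = 5. Then 5² = 25 ≡ 5 (mod 10), yet 5 ≡ 5 (mod 10), not 2.

(⇒) fails and (⇐) fails.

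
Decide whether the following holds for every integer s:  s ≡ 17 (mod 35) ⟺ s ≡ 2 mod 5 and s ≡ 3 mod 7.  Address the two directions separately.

Both directions hold.

(→) Suppose s ≡ 17 (mod 35); write s = 35j + 17. Since 5 ∣ 35, reducing mod 5 gives s ≡ 17 ≡ 2 (mod 5); since 7 ∣ 35, reducing mod 7 gives s ≡ 17 ≡ 3 (mod 7).

(←) Conversely, if s ≡ 2 (mod 5) and s ≡ 3 (mod 7), then by the Chinese remainder theorem s ≡ 17 (mod 35). This is exactly s ≡ 17 (mod 35).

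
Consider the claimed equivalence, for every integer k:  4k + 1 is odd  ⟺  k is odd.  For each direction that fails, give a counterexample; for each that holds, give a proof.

The forward direction fails; the converse holds.

(→) This fails: take k = 4. Then 4k + 1 = 17, which is odd, yet k = 4 is even, not odd.

(←) Suppose k is odd. Since 4 is even, 4k is even for every k, so 4k + 1 has the same parity as 1, which is odd. Hence 4k + 1 is odd.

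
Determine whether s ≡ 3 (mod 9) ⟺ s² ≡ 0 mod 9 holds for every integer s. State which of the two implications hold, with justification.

The forward direction holds; the converse fails.

[⇐] This fails: take s = 0. Then 0² = 0 ≡ 0 (mod 9), yet 0 ≡ 0 (mod 9), not 3.

[⇒] Suppose s ≡ 3 (mod 9). Write s = 9j + 3. Then (9j + 3)² = 81j² + 54j + 9 = 9(9j² + 6j + 1) + 0, so s² ≡ 0 (mod 9).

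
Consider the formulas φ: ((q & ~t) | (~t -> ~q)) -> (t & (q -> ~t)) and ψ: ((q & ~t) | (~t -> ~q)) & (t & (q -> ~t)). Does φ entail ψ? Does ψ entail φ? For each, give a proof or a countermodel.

Both directions hold.

(⇒) Assume the antecedent. If t is true, the antecedent forces (t = T, q = F), and the consequent holds there. If t is false, the antecedent cannot hold. Either way the consequent holds.

(⇐) Assume the antecedent. If t is true, the antecedent forces (t = T, q = F), and the consequent holds there. If t is false, the antecedent cannot hold. Either way the consequent holds.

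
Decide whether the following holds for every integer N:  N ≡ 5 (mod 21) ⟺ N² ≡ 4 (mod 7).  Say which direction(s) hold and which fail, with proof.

The forward direction holds; the converse fails.

(⟸) This fails: take N = 2. Then 2² = 4 ≡ 4 (mod 7), yet 2 ≡ 2 (mod 21), not 5.

(⟹) Suppose N ≡ 5 (mod 21). Then N² ≡ 5² = 25 (mod 21), and since 7 ∣ 21, also N² ≡ 4 (mod 7).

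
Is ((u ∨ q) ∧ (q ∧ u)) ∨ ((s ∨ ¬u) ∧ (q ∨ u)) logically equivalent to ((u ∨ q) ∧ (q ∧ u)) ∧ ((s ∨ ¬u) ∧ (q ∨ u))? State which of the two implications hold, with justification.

[⇒] This fails. Under s = T, u = T, q = F, the left side is true but the right side is false.

[⇐] Assume the antecedent. If s is true, the antecedent forces (s = T, u = T, q = T), and the consequent holds there. If s is false, the antecedent cannot hold. Either way the consequent holds.

Only the reverse direction holds.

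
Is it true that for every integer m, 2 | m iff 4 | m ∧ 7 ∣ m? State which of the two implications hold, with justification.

(⇐) Suppose 4 ∣ m and 7 ∣ m. Any common multiple of 4 and 7 is a multiple of their lcm; here gcd(4, 7) = 1, so lcm(4, 7) = 4·7 = 28, so 28 ∣ m. Since 2 ∣ 28, it follows that 2 ∣ m.

(⇒) This fails: take m = 2. Certainly 2 ∣ 2, but 4 ∤ 2.

Only the reverse direction holds.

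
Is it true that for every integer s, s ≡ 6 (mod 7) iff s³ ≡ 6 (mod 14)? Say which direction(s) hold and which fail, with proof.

Forward direction. This fails: take s = 13. Then 13 ≡ 6 (mod 7), but 13³ = 2197 ≡ 13 (mod 14), not 6.

Converse. This fails: take s = 10. Then 10³ = 1000 ≡ 6 (mod 14), yet 10 ≡ 3 (mod 7), not 6.

Both directions fail.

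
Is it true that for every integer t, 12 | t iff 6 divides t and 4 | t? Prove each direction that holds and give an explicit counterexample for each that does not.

(⇒) If 12 ∣ t, write t = 12q. Since 12 = 2·6, t = 6·(2q), so 6 ∣ t; and since 12 = 3·4, t = 4·(3q), so 4 ∣ t.

(⇐) Suppose 6 ∣ t and 4 ∣ t. Any common multiple of 6 and 4 is a multiple of their lcm; here lcm(6, 4) = 6·4/gcd(6, 4) = 24/2 = 12, so 12 ∣ t.

Equivalent; both directions hold.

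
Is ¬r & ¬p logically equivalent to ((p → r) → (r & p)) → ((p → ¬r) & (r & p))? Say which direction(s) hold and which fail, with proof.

The forward direction holds; the converse fails.

Forward direction. Assume the antecedent. If r is true, the antecedent cannot hold. If r is false, the antecedent forces (r = F, p = F), and the consequent holds there. Either way the consequent holds.

Converse. This fails. Under r = T, p = F, the left side is false but the right side is true.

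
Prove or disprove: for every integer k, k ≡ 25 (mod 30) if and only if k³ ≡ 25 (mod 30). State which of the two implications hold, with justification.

(←) Suppose k³ ≡ 25 (mod 30). The only residue r in {0, …, 29} with r³ ≡ 25 (mod 30) is r = 25, so k ≡ 25 (mod 30).

(→) Suppose k ≡ 25 (mod 30). Write k = 30j + 25. Then (30j + 25)³ = 27000j³ + 67500j² + 56250j + 15625 = 30(900j³ + 2250j² + 1875j + 520) + 25, so k³ ≡ 25 (mod 30).

The biconditional holds.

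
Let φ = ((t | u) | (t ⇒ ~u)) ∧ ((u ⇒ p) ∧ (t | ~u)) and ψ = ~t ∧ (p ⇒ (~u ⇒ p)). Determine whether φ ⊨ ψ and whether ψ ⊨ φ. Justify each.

(⟹) This fails. Under u = F, p = F, t = T, the left side is true but the right side is false.

(⟸) This fails. Under u = T, p = F, t = F, the left side is false but the right side is true.

(⇒) fails and (⇐) fails.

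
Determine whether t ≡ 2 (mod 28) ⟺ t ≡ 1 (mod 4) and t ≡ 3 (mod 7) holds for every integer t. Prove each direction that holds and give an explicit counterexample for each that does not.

Forward direction. This fails: t = 2 gives 2 ≡ 2 (mod 28) but 2 ≡ 2 (mod 4), so the conjunction on the right does not hold.

Converse. This fails: t = 17 satisfies both congruences on the right (17 ≡ 1 mod 4 and 17 ≡ 3 mod 7) yet 17 ≡ 17 (mod 28), not 2.

Both directions fail.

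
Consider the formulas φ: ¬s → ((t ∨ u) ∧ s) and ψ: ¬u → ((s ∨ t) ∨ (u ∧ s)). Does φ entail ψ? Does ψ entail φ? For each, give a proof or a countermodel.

(⇒) holds; (⇐) fails.

Forward direction. Assume the antecedent. If u is true, ¬u → ((s ∨ t) ∨ (u ∧ s)) reduces to true regardless of the other variables. If u is false, the antecedent forces (u = F, s = T, t = F) or (u = F, s = T, t = T), and ¬u → ((s ∨ t) ∨ (u ∧ s)) holds there. Either way ¬u → ((s ∨ t) ∨ (u ∧ s)) holds.

Converse. This fails. Under u = T, s = F, t = F, the left side is false but the right side is true.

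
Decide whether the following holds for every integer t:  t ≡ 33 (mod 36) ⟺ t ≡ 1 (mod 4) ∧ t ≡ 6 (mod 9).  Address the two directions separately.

The biconditional holds.

Forward direction. Suppose t ≡ 33 (mod 36); write t = 36j + 33. Since 4 ∣ 36, reducing mod 4 gives t ≡ 33 ≡ 1 (mod 4); since 9 ∣ 36, reducing mod 9 gives t ≡ 33 ≡ 6 (mod 9).

Converse. If t ≡ 1 (mod 4) and t ≡ 6 (mod 9), then by the Chinese remainder theorem t ≡ 33 (mod 36). This is exactly t ≡ 33 (mod 36).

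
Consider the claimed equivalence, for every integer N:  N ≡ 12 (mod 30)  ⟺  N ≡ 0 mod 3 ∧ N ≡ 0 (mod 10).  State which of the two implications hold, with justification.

Forward direction. This fails: N = 12 gives 12 ≡ 12 (mod 30) but 12 ≡ 2 (mod 10), so the conjunction on the right does not hold.

Converse. This fails: N = 0 satisfies both congruences on the right (0 ≡ 0 mod 3 and 0 ≡ 0 mod 10) yet 0 ≡ 0 (mod 30), not 12.

Neither implication holds.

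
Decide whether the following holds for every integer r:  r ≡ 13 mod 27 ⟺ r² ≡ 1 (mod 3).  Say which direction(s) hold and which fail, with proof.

(⟹) Suppose r ≡ 13 (mod 27). Then r² ≡ 13² = 169 (mod 27), and since 3 ∣ 27, also r² ≡ 1 (mod 3).

(⟸) This fails: take r = 1. Then 1² = 1 ≡ 1 (mod 3), yet 1 ≡ 1 (mod 27), not 13.

Only the forward direction holds.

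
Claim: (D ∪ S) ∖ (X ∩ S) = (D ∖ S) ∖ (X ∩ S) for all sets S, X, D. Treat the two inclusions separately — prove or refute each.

The sets are not equal: only the reverse inclusion holds.

(⟹) This inclusion fails. Take S = {1}, X = ∅, D = ∅; then 1 ∈ (D ∪ S) ∖ (X ∩ S) but 1 ∉ (D ∖ S) ∖ (X ∩ S).

(⟸) Let x ∈ (D ∖ S) ∖ (X ∩ S). Then either x ∈ D and x ∉ S, X; or x ∈ X ∩ D and x ∉ S. In each case x ∈ (D ∪ S) ∖ (X ∩ S), so (D ∖ S) ∖ (X ∩ S) ⊆ (D ∪ S) ∖ (X ∩ S).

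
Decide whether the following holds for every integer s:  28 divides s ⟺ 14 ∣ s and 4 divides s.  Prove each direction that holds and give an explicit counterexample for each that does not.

(⇒) If 28 ∣ s, write s = 28q. Since 28 = 2·14, s = 14·(2q), so 14 ∣ s; and since 28 = 7·4, s = 4·(7q), so 4 ∣ s.

(⇐) Suppose 14 ∣ s and 4 ∣ s. Any common multiple of 14 and 4 is a multiple of their lcm; here lcm(14, 4) = 14·4/gcd(14, 4) = 56/2 = 28, so 28 ∣ s.

Equivalent; both directions hold.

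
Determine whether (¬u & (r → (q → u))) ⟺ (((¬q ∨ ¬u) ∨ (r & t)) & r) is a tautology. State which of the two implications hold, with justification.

Both directions fail.

[⇒] This fails. Under u = F, r = F, t = F, q = F, the left side is true but the right side is false.

[⇐] This fails. Under u = T, r = T, t = F, q = F, the left side is false but the right side is true.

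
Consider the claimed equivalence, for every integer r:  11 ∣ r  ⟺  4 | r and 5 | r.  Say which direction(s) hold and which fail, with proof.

(⇒) This fails: take r = 11. Certainly 11 ∣ 11, but 4 ∤ 11.

(⇐) This fails: take r = 20. Both 4 ∣ 20 and 5 ∣ 20, yet 20 is not a multiple of 11 (since 20 = 1·11 + 9), so 11 ∤ 20.

(⇒) fails and (⇐) fails.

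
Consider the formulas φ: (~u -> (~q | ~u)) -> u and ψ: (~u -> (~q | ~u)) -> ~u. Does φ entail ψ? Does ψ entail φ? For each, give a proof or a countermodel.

(⟹) This fails. Under q = F, u = T, the left side is true but the right side is false.

(⟸) This fails. Under q = F, u = F, the left side is false but the right side is true.

Both directions fail.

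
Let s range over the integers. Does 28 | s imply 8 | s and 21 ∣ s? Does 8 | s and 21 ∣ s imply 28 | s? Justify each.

Forward direction. This fails: take s = 28. Certainly 28 ∣ 28, but 8 ∤ 28.

Converse. Suppose 8 ∣ s and 21 ∣ s. Any common multiple of 8 and 21 is a multiple of their lcm; here gcd(8, 21) = 1, so lcm(8, 21) = 8·21 = 168, so 168 ∣ s. Since 28 ∣ 168, it follows that 28 ∣ s.

The forward direction fails; the converse holds.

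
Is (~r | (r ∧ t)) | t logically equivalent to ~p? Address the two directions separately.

Neither direction holds.

Forward direction. This fails. Under t = F, r = F, p = T, the left side is true but the right side is false.

Converse. This fails. Under t = F, r = T, p = F, the left side is false but the right side is true.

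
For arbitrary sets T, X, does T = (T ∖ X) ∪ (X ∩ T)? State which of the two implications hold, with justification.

Both inclusions hold; the sets are equal.

(⊆) Let x ∈ T. Then either x ∈ T and x ∉ X; or x ∈ T ∩ X. In each case x ∈ (T ∖ X) ∪ (X ∩ T), so T ⊆ (T ∖ X) ∪ (X ∩ T).

(⊇) Let x ∈ (T ∖ X) ∪ (X ∩ T). Then either x ∈ T and x ∉ X; or x ∈ T ∩ X. In each case x ∈ T, so (T ∖ X) ∪ (X ∩ T) ⊆ T.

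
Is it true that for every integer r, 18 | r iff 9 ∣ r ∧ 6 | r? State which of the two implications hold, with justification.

Both implications hold.

(⇒) If 18 ∣ r, write r = 18q. Since 18 = 2·9, r = 9·(2q), so 9 ∣ r; and since 18 = 3·6, r = 6·(3q), so 6 ∣ r.

(⇐) Suppose 9 ∣ r and 6 ∣ r. Any common multiple of 9 and 6 is a multiple of their lcm; here lcm(9, 6) = 9·6/gcd(9, 6) = 54/3 = 18, so 18 ∣ r.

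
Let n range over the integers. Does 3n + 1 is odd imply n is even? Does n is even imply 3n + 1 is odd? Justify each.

Equivalent; both directions hold.

(⇒) Suppose 3n + 1 is odd. Since 3 is odd, 3n and n have the same parity, so 3n + 1 ≡ n + 1 (mod 2). As 1 is odd, 3n + 1 is odd exactly when n is even. Thus n is even.

(⇐) Conversely, suppose n is even; write n = 2j. Then 3n + 1 = 3·(2j) + 1 = 2·3j + 1, which is odd.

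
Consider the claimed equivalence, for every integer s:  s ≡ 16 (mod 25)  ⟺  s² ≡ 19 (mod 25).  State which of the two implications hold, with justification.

(⇒) fails and (⇐) fails.

Forward direction. This fails: take s = 16. Then 16 ≡ 16 (mod 25), but 16² = 256 ≡ 6 (mod 25), not 19.

Converse. This fails: take s = 12. Then 12² = 144 ≡ 19 (mod 25), yet 12 ≡ 12 (mod 25), not 16.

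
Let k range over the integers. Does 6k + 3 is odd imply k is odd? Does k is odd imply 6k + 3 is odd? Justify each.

Only the reverse direction holds.

[⇒] This fails: take k = 2. Then 6k + 3 = 15, which is odd, yet k = 2 is even, not odd.

[⇐] Suppose k is odd. Since 6 is even, 6k is even for every k, so 6k + 3 has the same parity as 3, which is odd. Hence 6k + 3 is odd.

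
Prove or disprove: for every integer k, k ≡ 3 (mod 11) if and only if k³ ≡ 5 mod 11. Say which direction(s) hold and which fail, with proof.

(⟹) Suppose k ≡ 3 (mod 11). Write k = 11j + 3. Then (11j + 3)³ = 1331j³ + 1089j² + 297j + 27 = 11(121j³ + 99j² + 27j + 2) + 5, so k³ ≡ 5 (mod 11).

(⟸) For the converse, argue contrapositively. If k ≢ 3 (mod 11), then k is congruent to one of 0, 1, 2, 4, 5, 6, 7, 8, 9, 10 modulo 11, and these give k³ ≡ 0, 1, 8, 9, 4, 7, 2, 6, 3, 10 respectively — never 5.

Both implications hold.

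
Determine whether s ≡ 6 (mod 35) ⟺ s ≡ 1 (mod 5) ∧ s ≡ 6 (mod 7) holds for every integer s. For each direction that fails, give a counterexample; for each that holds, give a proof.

Forward direction. Suppose s ≡ 6 (mod 35); write s = 35j + 6. Since 5 ∣ 35, reducing mod 5 gives s ≡ 6 ≡ 1 (mod 5); since 7 ∣ 35, reducing mod 7 gives s ≡ 6 (mod 7).

Converse. If s ≡ 1 (mod 5) and s ≡ 6 (mod 7), then by the Chinese remainder theorem s ≡ 6 (mod 35). This is exactly s ≡ 6 (mod 35).

Equivalent; both directions hold.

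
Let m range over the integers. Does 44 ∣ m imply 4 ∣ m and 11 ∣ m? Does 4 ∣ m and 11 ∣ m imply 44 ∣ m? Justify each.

(⟹) If 44 ∣ m, write m = 44q. Since 44 = 11·4, m = 4·(11q), so 4 ∣ m; and since 44 = 4·11, m = 11·(4q), so 11 ∣ m.

(⟸) Suppose 4 ∣ m and 11 ∣ m. Any common multiple of 4 and 11 is a multiple of their lcm; here gcd(4, 11) = 1, so lcm(4, 11) = 4·11 = 44, so 44 ∣ m.

Both directions hold; the statement is true.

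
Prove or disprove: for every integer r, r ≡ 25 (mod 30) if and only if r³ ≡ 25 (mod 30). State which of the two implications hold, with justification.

Both implications hold.

Converse. Suppose r³ ≡ 25 (mod 30). The only residue r in {0, …, 29} with r³ ≡ 25 (mod 30) is r = 25, so r ≡ 25 (mod 30).

Forward direction. Suppose r ≡ 25 (mod 30). Write r = 30j + 25. Then (30j + 25)³ = 27000j³ + 67500j² + 56250j + 15625 = 30(900j³ + 2250j² + 1875j + 520) + 25, so r³ ≡ 25 (mod 30).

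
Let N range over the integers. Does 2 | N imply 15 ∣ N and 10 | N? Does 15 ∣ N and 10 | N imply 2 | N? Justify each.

Not equivalent: only (⇐) holds.

(⇒) This fails: take N = 2. Certainly 2 ∣ 2, but 15 ∤ 2.

(⇐) Suppose 15 ∣ N and 10 ∣ N. Any common multiple of 15 and 10 is a multiple of their lcm; here lcm(15, 10) = 15·10/gcd(15, 10) = 150/5 = 30, so 30 ∣ N. Since 2 ∣ 30, it follows that 2 ∣ N.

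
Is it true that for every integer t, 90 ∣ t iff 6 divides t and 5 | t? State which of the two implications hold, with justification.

(←) This fails: take t = 30. Both 6 ∣ 30 and 5 ∣ 30, yet 30 is not a multiple of 90 (since 30 = 0·90 + 30), so 90 ∤ 30.

(→) If 90 ∣ t, write t = 90q. Since 90 = 15·6, t = 6·(15q), so 6 ∣ t; and since 90 = 18·5, t = 5·(18q), so 5 ∣ t.

Only the forward implication holds.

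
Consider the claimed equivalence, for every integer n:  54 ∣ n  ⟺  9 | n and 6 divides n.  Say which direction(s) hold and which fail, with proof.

Not equivalent: only (⇒) holds.

Converse. This fails: take n = 18. Both 9 ∣ 18 and 6 ∣ 18, yet 18 is not a multiple of 54 (since 18 = 0·54 + 18), so 54 ∤ 18.

Forward direction. If 54 ∣ n, write n = 54q. Since 54 = 6·9, n = 9·(6q), so 9 ∣ n; and since 54 = 9·6, n = 6·(9q), so 6 ∣ n.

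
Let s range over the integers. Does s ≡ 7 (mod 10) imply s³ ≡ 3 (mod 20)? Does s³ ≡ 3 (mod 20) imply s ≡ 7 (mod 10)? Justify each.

Forward direction. This fails: take s = 17. Then 17 ≡ 7 (mod 10), but 17³ = 4913 ≡ 13 (mod 20), not 3.

Converse. The residues r modulo 20 with r³ ≡ 3 (mod 20) are exactly {7}, and each is ≡ 7 (mod 10).

Only the reverse direction holds.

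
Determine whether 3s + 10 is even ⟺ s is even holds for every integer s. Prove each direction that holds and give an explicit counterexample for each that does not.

[⇐] Suppose s is even; write s = 2j. Then 3s + 10 = 3·(2j) + 10 = 2·3j + 10, which is even.

[⇒] Suppose 3s + 10 is even. Since 3 is odd, 3s and s have the same parity, so 3s + 10 ≡ s + 10 (mod 2). As 10 is even, 3s + 10 is even exactly when s is even. Thus s is even.

Both directions hold; the statement is true.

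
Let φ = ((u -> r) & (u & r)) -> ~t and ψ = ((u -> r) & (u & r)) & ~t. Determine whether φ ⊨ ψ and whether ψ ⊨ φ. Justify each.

[⇒] This fails. Under t = F, u = F, r = F, the left side is true but the right side is false.

[⇐] Assume the antecedent. If t is true, the antecedent cannot hold. If t is false, ((u -> r) & (u & r)) -> ~t reduces to true regardless of the other variables. Either way ((u -> r) & (u & r)) -> ~t holds.

(⇒) fails; (⇐) holds.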